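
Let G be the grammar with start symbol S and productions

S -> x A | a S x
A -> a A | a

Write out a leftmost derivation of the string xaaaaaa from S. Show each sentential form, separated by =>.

S => xA   [S -> x A]
xA => xaA   [A -> a A]
xaA => xaaA   [A -> a A]
xaaA => xaaaA   [A -> a A]
xaaaA => xaaaaA   [A -> a A]
xaaaaA => xaaaaaA   [A -> a A]
xaaaaaA => xaaaaaa   [A -> a]

S=>xA=>xaA=>xaaA=>xaaaA=>xaaaaA=>xaaaaaA=>xaaaaaa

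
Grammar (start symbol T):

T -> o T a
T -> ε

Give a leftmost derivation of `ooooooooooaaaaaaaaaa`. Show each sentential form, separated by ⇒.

T⇒oTa⇒ooTaa⇒oooTaaa⇒ooooTaaaa⇒oooooTaaaaa⇒ooooooTaaaaaa⇒oooooooTaaaaaaa⇒ooooooooTaaaaaaaa⇒oooooooooTaaaaaaaaa⇒ooooooooooTaaaaaaaaaa⇒ooooooooooaaaaaaaaaa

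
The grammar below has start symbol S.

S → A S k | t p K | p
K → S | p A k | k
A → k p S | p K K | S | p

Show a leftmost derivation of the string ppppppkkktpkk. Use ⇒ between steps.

S ⇒ ASk ⇒ pKKSk ⇒ ppAkKSk ⇒ pppKKkKSk ⇒ pppSKkKSk ⇒ ppppKkKSk ⇒ pppppAkkKSk ⇒ ppppppkkKSk ⇒ ppppppkkkSk ⇒ ppppppkkktpKk ⇒ ppppppkkktpkk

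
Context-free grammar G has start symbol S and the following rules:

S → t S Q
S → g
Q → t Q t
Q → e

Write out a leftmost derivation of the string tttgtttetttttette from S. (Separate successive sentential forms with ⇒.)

S ⇒ tSQ ⇒ ttSQQ ⇒ tttSQQQ ⇒ tttgQQQ ⇒ tttgtQtQQ ⇒ tttgttQttQQ ⇒ tttgtttQtttQQ ⇒ tttgtttetttQQ ⇒ tttgtttettttQtQ ⇒ tttgtttetttttQttQ ⇒ tttgtttetttttettQ ⇒ tttgtttetttttette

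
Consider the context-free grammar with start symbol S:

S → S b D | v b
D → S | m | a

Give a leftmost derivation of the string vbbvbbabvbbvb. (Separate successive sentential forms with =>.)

S => SbD => SbDbD => vbbDbD => vbbSbD => vbbSbDbD => vbbvbbDbD => vbbvbbabD => vbbvbbabS => vbbvbbabSbD => vbbvbbabvbbD => vbbvbbabvbbS => vbbvbbabvbbvb

S => SbD   [S → S b D]
SbD => SbDbD   [S → S b D]
SbDbD => vbbDbD   [S → v b]
vbbDbD => vbbSbD   [D → S]
vbbSbD => vbbSbDbD   [S → S b D]
vbbSbDbD => vbbvbbDbD   [S → v b]
vbbvbbDbD => vbbvbbabD   [D → a]
vbbvbbabD => vbbvbbabS   [D → S]
vbbvbbabS => vbbvbbabSbD   [S → S b D]
vbbvbbabSbD => vbbvbbabvbbD   [S → v b]
vbbvbbabvbbD => vbbvbbabvbbS   [D → S]
vbbvbbabvbbS => vbbvbbabvbbvb   [S → v b]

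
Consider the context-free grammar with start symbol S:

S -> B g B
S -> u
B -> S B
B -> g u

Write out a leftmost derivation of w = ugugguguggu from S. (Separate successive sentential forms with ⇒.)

S ⇒ BgB ⇒ SBgB ⇒ BgBBgB ⇒ SBgBBgB ⇒ uBgBBgB ⇒ ugugBBgB ⇒ ugugguBgB ⇒ uguggugugB ⇒ ugugguguggu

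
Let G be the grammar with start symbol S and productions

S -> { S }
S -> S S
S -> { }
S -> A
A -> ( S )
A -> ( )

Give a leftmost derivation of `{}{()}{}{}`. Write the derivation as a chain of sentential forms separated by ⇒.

S ⇒ SS   [S -> S S]
SS ⇒ SSS   [S -> S S]
SSS ⇒ SSSS   [S -> S S]
SSSS ⇒ {}SSS   [S -> { }]
{}SSS ⇒ {}{S}SS   [S -> { S }]
{}{S}SS ⇒ {}{A}SS   [S -> A]
{}{A}SS ⇒ {}{()}SS   [A -> ( )]
{}{()}SS ⇒ {}{()}{}S   [S -> { }]
{}{()}{}S ⇒ {}{()}{}{}   [S -> { }]

S ⇒ SS ⇒ SSS ⇒ SSSS ⇒ {}SSS ⇒ {}{S}SS ⇒ {}{A}SS ⇒ {}{()}SS ⇒ {}{()}{}S ⇒ {}{()}{}{}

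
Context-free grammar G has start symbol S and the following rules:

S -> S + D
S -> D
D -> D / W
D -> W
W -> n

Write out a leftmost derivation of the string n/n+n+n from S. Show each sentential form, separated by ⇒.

S⇒S+D⇒S+D+D⇒D+D+D⇒D/W+D+D⇒W/W+D+D⇒n/W+D+D⇒n/n+D+D⇒n/n+W+D⇒n/n+n+D⇒n/n+n+W⇒n/n+n+n

S ⇒ S+D   [S -> S + D]
S+D ⇒ S+D+D   [S -> S + D]
S+D+D ⇒ D+D+D   [S -> D]
D+D+D ⇒ D/W+D+D   [D -> D / W]
D/W+D+D ⇒ W/W+D+D   [D -> W]
W/W+D+D ⇒ n/W+D+D   [W -> n]
n/W+D+D ⇒ n/n+D+D   [W -> n]
n/n+D+D ⇒ n/n+W+D   [D -> W]
n/n+W+D ⇒ n/n+n+D   [W -> n]
n/n+n+D ⇒ n/n+n+W   [D -> W]
n/n+n+W ⇒ n/n+n+n   [W -> n]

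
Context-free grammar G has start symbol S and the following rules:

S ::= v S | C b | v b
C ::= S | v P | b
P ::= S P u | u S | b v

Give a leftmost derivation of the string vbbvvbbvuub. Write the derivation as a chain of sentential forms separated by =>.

S=>Cb=>vPb=>vSPub=>vCbPub=>vbbPub=>vbbSPuub=>vbbvSPuub=>vbbvvbPuub=>vbbvvbbvuub

S => Cb   [S ::= C b]
Cb => vPb   [C ::= v P]
vPb => vSPub   [P ::= S P u]
vSPub => vCbPub   [S ::= C b]
vCbPub => vbbPub   [C ::= b]
vbbPub => vbbSPuub   [P ::= S P u]
vbbSPuub => vbbvSPuub   [S ::= v S]
vbbvSPuub => vbbvvbPuub   [S ::= v b]
vbbvvbPuub => vbbvvbbvuub   [P ::= b v]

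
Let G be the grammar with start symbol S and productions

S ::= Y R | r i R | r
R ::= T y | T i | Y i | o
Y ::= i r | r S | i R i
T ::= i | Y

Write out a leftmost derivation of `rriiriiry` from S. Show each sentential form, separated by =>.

S => YR => rSR => rriRR => rriTiR => rriYiR => rriiriR => rriiriTy => rriiriYy => rriiriiry

S => YR   [S ::= Y R]
YR => rSR   [Y ::= r S]
rSR => rriRR   [S ::= r i R]
rriRR => rriTiR   [R ::= T i]
rriTiR => rriYiR   [T ::= Y]
rriYiR => rriiriR   [Y ::= i r]
rriiriR => rriiriTy   [R ::= T y]
rriiriTy => rriiriYy   [T ::= Y]
rriiriYy => rriiriiry   [Y ::= i r]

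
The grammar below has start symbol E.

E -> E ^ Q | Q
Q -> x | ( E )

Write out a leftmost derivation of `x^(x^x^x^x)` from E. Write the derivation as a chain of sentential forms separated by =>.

E => E^Q   [E -> E ^ Q]
E^Q => Q^Q   [E -> Q]
Q^Q => x^Q   [Q -> x]
x^Q => x^(E)   [Q -> ( E )]
x^(E) => x^(E^Q)   [E -> E ^ Q]
x^(E^Q) => x^(E^Q^Q)   [E -> E ^ Q]
x^(E^Q^Q) => x^(E^Q^Q^Q)   [E -> E ^ Q]
x^(E^Q^Q^Q) => x^(Q^Q^Q^Q)   [E -> Q]
x^(Q^Q^Q^Q) => x^(x^Q^Q^Q)   [Q -> x]
x^(x^Q^Q^Q) => x^(x^x^Q^Q)   [Q -> x]
x^(x^x^Q^Q) => x^(x^x^x^Q)   [Q -> x]
x^(x^x^x^Q) => x^(x^x^x^x)   [Q -> x]

E=>E^Q=>Q^Q=>x^Q=>x^(E)=>x^(E^Q)=>x^(E^Q^Q)=>x^(E^Q^Q^Q)=>x^(Q^Q^Q^Q)=>x^(x^Q^Q^Q)=>x^(x^x^Q^Q)=>x^(x^x^x^Q)=>x^(x^x^x^x)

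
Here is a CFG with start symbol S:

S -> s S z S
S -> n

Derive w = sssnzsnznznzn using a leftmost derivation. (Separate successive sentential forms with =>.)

S=>sSzS=>ssSzSzS=>sssSzSzSzS=>sssnzSzSzS=>sssnzsSzSzSzS=>sssnzsnzSzSzS=>sssnzsnznzSzS=>sssnzsnznznzS=>sssnzsnznznzn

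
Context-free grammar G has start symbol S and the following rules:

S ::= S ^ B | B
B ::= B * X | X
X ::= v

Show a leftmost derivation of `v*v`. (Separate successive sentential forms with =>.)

S=>B=>B*X=>X*X=>v*X=>v*v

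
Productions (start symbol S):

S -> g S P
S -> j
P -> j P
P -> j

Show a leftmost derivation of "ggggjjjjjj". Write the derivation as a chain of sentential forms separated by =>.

S => gSP   [S -> g S P]
gSP => ggSPP   [S -> g S P]
ggSPP => gggSPPP   [S -> g S P]
gggSPPP => ggggSPPPP   [S -> g S P]
ggggSPPPP => ggggjPPPP   [S -> j]
ggggjPPPP => ggggjjPPPP   [P -> j P]
ggggjjPPPP => ggggjjjPPP   [P -> j]
ggggjjjPPP => ggggjjjjPP   [P -> j]
ggggjjjjPP => ggggjjjjjP   [P -> j]
ggggjjjjjP => ggggjjjjjj   [P -> j]

S=>gSP=>ggSPP=>gggSPPP=>ggggSPPPP=>ggggjPPPP=>ggggjjPPPP=>ggggjjjPPP=>ggggjjjjPP=>ggggjjjjjP=>ggggjjjjjj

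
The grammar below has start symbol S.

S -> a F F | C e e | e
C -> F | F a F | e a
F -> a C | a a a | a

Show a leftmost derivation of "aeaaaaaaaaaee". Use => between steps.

S => Cee   [S -> C e e]
Cee => FaFee   [C -> F a F]
FaFee => aCaFee   [F -> a C]
aCaFee => aeaaFee   [C -> e a]
aeaaFee => aeaaaCee   [F -> a C]
aeaaaCee => aeaaaFaFee   [C -> F a F]
aeaaaFaFee => aeaaaaCaFee   [F -> a C]
aeaaaaCaFee => aeaaaaFaFee   [C -> F]
aeaaaaFaFee => aeaaaaaaFee   [F -> a]
aeaaaaaaFee => aeaaaaaaaaaee   [F -> a a a]

S => Cee => FaFee => aCaFee => aeaaFee => aeaaaCee => aeaaaFaFee => aeaaaaCaFee => aeaaaaFaFee => aeaaaaaaFee => aeaaaaaaaaaee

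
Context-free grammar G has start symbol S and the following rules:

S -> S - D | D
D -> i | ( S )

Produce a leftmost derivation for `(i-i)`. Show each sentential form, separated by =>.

S => D => (S) => (S-D) => (D-D) => (i-D) => (i-i)

S => D   [S -> D]
D => (S)   [D -> ( S )]
(S) => (S-D)   [S -> S - D]
(S-D) => (D-D)   [S -> D]
(D-D) => (i-D)   [D -> i]
(i-D) => (i-i)   [D -> i]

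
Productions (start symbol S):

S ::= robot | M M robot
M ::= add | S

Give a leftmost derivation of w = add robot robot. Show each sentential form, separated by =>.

S => M M robot => add M robot => add S robot => add robot robot

S => M M robot   [S ::= M M robot]
M M robot => add M robot   [M ::= add]
add M robot => add S robot   [M ::= S]
add S robot => add robot robot   [S ::= robot]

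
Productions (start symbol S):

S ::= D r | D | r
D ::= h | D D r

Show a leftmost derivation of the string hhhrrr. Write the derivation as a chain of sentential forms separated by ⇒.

S ⇒ Dr   [S ::= D r]
Dr ⇒ DDrr   [D ::= D D r]
DDrr ⇒ hDrr   [D ::= h]
hDrr ⇒ hDDrrr   [D ::= D D r]
hDDrrr ⇒ hhDrrr   [D ::= h]
hhDrrr ⇒ hhhrrr   [D ::= h]

S ⇒ Dr ⇒ DDrr ⇒ hDrr ⇒ hDDrrr ⇒ hhDrrr ⇒ hhhrrr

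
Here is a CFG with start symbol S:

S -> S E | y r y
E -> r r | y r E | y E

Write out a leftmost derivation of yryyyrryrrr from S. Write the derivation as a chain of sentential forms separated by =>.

S=>SE=>SEE=>yryEE=>yryyEE=>yryyyEE=>yryyyrrE=>yryyyrryrE=>yryyyrryrrr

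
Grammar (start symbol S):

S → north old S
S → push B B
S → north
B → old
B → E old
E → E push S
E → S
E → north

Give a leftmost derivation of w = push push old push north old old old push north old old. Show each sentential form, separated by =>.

S => push B B   [S → push B B]
push B B => push E old B   [B → E old]
push E old B => push E push S old B   [E → E push S]
push E push S old B => push S push S old B   [E → S]
push S push S old B => push push B B push S old B   [S → push B B]
push push B B push S old B => push push old B push S old B   [B → old]
push push old B push S old B => push push old E old push S old B   [B → E old]
push push old E old push S old B => push push old S old push S old B   [E → S]
push push old S old push S old B => push push old push B B old push S old B   [S → push B B]
push push old push B B old push S old B => push push old push E old B old push S old B   [B → E old]
push push old push E old B old push S old B => push push old push north old B old push S old B   [E → north]
push push old push north old B old push S old B => push push old push north old old old push S old B   [B → old]
push push old push north old old old push S old B => push push old push north old old old push north old B   [S → north]
push push old push north old old old push north old B => push push old push north old old old push north old old   [B → old]

S => push B B => push E old B => push E push S old B => push S push S old B => push push B B push S old B => push push old B push S old B => push push old E old push S old B => push push old S old push S old B => push push old push B B old push S old B => push push old push E old B old push S old B => push push old push north old B old push S old B => push push old push north old old old push S old B => push push old push north old old old push north old B => push push old push north old old old push north old old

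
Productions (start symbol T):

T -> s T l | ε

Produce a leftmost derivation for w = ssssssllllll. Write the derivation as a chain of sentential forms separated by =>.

T => sTl => ssTll => sssTlll => ssssTllll => sssssTlllll => ssssssTllllll => ssssssllllll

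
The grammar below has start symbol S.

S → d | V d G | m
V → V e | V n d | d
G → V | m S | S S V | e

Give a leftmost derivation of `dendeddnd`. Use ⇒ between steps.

S ⇒ VdG ⇒ VedG ⇒ VndedG ⇒ VendedG ⇒ dendedG ⇒ dendedV ⇒ dendedVnd ⇒ dendeddnd

S ⇒ VdG   [S → V d G]
VdG ⇒ VedG   [V → V e]
VedG ⇒ VndedG   [V → V n d]
VndedG ⇒ VendedG   [V → V e]
VendedG ⇒ dendedG   [V → d]
dendedG ⇒ dendedV   [G → V]
dendedV ⇒ dendedVnd   [V → V n d]
dendedVnd ⇒ dendeddnd   [V → d]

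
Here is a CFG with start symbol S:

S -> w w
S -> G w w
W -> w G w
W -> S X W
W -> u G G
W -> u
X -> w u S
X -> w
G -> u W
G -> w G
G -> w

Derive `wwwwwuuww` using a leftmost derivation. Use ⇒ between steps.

S ⇒ Gww   [S -> G w w]
Gww ⇒ wGww   [G -> w G]
wGww ⇒ wwGww   [G -> w G]
wwGww ⇒ wwwGww   [G -> w G]
wwwGww ⇒ wwwwGww   [G -> w G]
wwwwGww ⇒ wwwwwGww   [G -> w G]
wwwwwGww ⇒ wwwwwuWww   [G -> u W]
wwwwwuWww ⇒ wwwwwuuww   [W -> u]

S⇒Gww⇒wGww⇒wwGww⇒wwwGww⇒wwwwGww⇒wwwwwGww⇒wwwwwuWww⇒wwwwwuuww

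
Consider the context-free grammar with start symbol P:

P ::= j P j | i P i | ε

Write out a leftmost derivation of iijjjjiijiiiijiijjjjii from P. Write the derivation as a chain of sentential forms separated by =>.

P => iPi   [P ::= i P i]
iPi => iiPii   [P ::= i P i]
iiPii => iijPjii   [P ::= j P j]
iijPjii => iijjPjjii   [P ::= j P j]
iijjPjjii => iijjjPjjjii   [P ::= j P j]
iijjjPjjjii => iijjjjPjjjjii   [P ::= j P j]
iijjjjPjjjjii => iijjjjiPijjjjii   [P ::= i P i]
iijjjjiPijjjjii => iijjjjiiPiijjjjii   [P ::= i P i]
iijjjjiiPiijjjjii => iijjjjiijPjiijjjjii   [P ::= j P j]
iijjjjiijPjiijjjjii => iijjjjiijiPijiijjjjii   [P ::= i P i]
iijjjjiijiPijiijjjjii => iijjjjiijiiPiijiijjjjii   [P ::= i P i]
iijjjjiijiiPiijiijjjjii => iijjjjiijiiiijiijjjjii   [P ::= ε]

P => iPi => iiPii => iijPjii => iijjPjjii => iijjjPjjjii => iijjjjPjjjjii => iijjjjiPijjjjii => iijjjjiiPiijjjjii => iijjjjiijPjiijjjjii => iijjjjiijiPijiijjjjii => iijjjjiijiiPiijiijjjjii => iijjjjiijiiiijiijjjjii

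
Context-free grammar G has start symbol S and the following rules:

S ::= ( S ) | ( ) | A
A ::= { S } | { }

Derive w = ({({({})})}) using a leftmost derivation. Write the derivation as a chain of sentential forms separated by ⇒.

S ⇒ (S)   [S ::= ( S )]
(S) ⇒ (A)   [S ::= A]
(A) ⇒ ({S})   [A ::= { S }]
({S}) ⇒ ({(S)})   [S ::= ( S )]
({(S)}) ⇒ ({(A)})   [S ::= A]
({(A)}) ⇒ ({({S})})   [A ::= { S }]
({({S})}) ⇒ ({({(S)})})   [S ::= ( S )]
({({(S)})}) ⇒ ({({(A)})})   [S ::= A]
({({(A)})}) ⇒ ({({({})})})   [A ::= { }]

S⇒(S)⇒(A)⇒({S})⇒({(S)})⇒({(A)})⇒({({S})})⇒({({(S)})})⇒({({(A)})})⇒({({({})})})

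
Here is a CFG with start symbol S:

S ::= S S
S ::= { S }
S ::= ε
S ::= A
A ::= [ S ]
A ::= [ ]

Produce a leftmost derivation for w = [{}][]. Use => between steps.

S => SS => SSS => ASS => [S]SS => [{S}]SS => [{}]SS => [{}]AS => [{}][]S => [{}][]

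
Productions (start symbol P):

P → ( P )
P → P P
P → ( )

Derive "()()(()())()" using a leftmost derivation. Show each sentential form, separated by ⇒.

P ⇒ PP ⇒ PPP ⇒ ()PP ⇒ ()()P ⇒ ()()PP ⇒ ()()(P)P ⇒ ()()(PP)P ⇒ ()()(()P)P ⇒ ()()(()())P ⇒ ()()(()())()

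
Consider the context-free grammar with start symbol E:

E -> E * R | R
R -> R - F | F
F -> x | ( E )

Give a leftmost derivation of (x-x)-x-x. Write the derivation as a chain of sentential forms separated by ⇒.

E ⇒ R ⇒ R-F ⇒ R-F-F ⇒ F-F-F ⇒ (E)-F-F ⇒ (R)-F-F ⇒ (R-F)-F-F ⇒ (F-F)-F-F ⇒ (x-F)-F-F ⇒ (x-x)-F-F ⇒ (x-x)-x-F ⇒ (x-x)-x-x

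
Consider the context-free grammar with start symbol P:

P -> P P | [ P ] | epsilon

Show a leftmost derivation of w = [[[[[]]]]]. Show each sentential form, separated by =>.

P => [P] => [PP] => [[P]P] => [[[P]]P] => [[[[P]]]P] => [[[[[P]]]]P] => [[[[[]]]]P] => [[[[[]]]]]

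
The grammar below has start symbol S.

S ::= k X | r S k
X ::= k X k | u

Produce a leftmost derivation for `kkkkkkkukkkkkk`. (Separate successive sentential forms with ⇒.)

S⇒kX⇒kkXk⇒kkkXkk⇒kkkkXkkk⇒kkkkkXkkkk⇒kkkkkkXkkkkk⇒kkkkkkkXkkkkkk⇒kkkkkkkukkkkkk

S ⇒ kX   [S ::= k X]
kX ⇒ kkXk   [X ::= k X k]
kkXk ⇒ kkkXkk   [X ::= k X k]
kkkXkk ⇒ kkkkXkkk   [X ::= k X k]
kkkkXkkk ⇒ kkkkkXkkkk   [X ::= k X k]
kkkkkXkkkk ⇒ kkkkkkXkkkkk   [X ::= k X k]
kkkkkkXkkkkk ⇒ kkkkkkkXkkkkkk   [X ::= k X k]
kkkkkkkXkkkkkk ⇒ kkkkkkkukkkkkk   [X ::= u]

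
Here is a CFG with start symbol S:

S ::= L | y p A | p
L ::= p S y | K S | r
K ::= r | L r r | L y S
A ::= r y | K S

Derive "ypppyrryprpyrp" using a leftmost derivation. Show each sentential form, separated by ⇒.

S ⇒ ypA   [S ::= y p A]
ypA ⇒ ypKS   [A ::= K S]
ypKS ⇒ ypLySS   [K ::= L y S]
ypLySS ⇒ ypKSySS   [L ::= K S]
ypKSySS ⇒ ypLrrSySS   [K ::= L r r]
ypLrrSySS ⇒ yppSyrrSySS   [L ::= p S y]
yppSyrrSySS ⇒ ypppyrrSySS   [S ::= p]
ypppyrrSySS ⇒ ypppyrrypAySS   [S ::= y p A]
ypppyrrypAySS ⇒ ypppyrrypKSySS   [A ::= K S]
ypppyrrypKSySS ⇒ ypppyrryprSySS   [K ::= r]
ypppyrryprSySS ⇒ ypppyrryprpySS   [S ::= p]
ypppyrryprpySS ⇒ ypppyrryprpyLS   [S ::= L]
ypppyrryprpyLS ⇒ ypppyrryprpyrS   [L ::= r]
ypppyrryprpyrS ⇒ ypppyrryprpyrp   [S ::= p]

S ⇒ ypA ⇒ ypKS ⇒ ypLySS ⇒ ypKSySS ⇒ ypLrrSySS ⇒ yppSyrrSySS ⇒ ypppyrrSySS ⇒ ypppyrrypAySS ⇒ ypppyrrypKSySS ⇒ ypppyrryprSySS ⇒ ypppyrryprpySS ⇒ ypppyrryprpyLS ⇒ ypppyrryprpyrS ⇒ ypppyrryprpyrp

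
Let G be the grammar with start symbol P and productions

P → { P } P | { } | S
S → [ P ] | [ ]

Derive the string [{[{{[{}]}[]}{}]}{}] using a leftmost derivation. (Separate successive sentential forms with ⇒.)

P ⇒ S   [P → S]
S ⇒ [P]   [S → [ P ]]
[P] ⇒ [{P}P]   [P → { P } P]
[{P}P] ⇒ [{S}P]   [P → S]
[{S}P] ⇒ [{[P]}P]   [S → [ P ]]
[{[P]}P] ⇒ [{[{P}P]}P]   [P → { P } P]
[{[{P}P]}P] ⇒ [{[{{P}P}P]}P]   [P → { P } P]
[{[{{P}P}P]}P] ⇒ [{[{{S}P}P]}P]   [P → S]
[{[{{S}P}P]}P] ⇒ [{[{{[P]}P}P]}P]   [S → [ P ]]
[{[{{[P]}P}P]}P] ⇒ [{[{{[{}]}P}P]}P]   [P → { }]
[{[{{[{}]}P}P]}P] ⇒ [{[{{[{}]}S}P]}P]   [P → S]
[{[{{[{}]}S}P]}P] ⇒ [{[{{[{}]}[]}P]}P]   [S → [ ]]
[{[{{[{}]}[]}P]}P] ⇒ [{[{{[{}]}[]}{}]}P]   [P → { }]
[{[{{[{}]}[]}{}]}P] ⇒ [{[{{[{}]}[]}{}]}{}]   [P → { }]

P ⇒ S ⇒ [P] ⇒ [{P}P] ⇒ [{S}P] ⇒ [{[P]}P] ⇒ [{[{P}P]}P] ⇒ [{[{{P}P}P]}P] ⇒ [{[{{S}P}P]}P] ⇒ [{[{{[P]}P}P]}P] ⇒ [{[{{[{}]}P}P]}P] ⇒ [{[{{[{}]}S}P]}P] ⇒ [{[{{[{}]}[]}P]}P] ⇒ [{[{{[{}]}[]}{}]}P] ⇒ [{[{{[{}]}[]}{}]}{}]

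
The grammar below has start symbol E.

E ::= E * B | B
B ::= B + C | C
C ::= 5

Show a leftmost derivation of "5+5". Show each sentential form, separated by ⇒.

E ⇒ B ⇒ B+C ⇒ C+C ⇒ 5+C ⇒ 5+5

E ⇒ B   [E ::= B]
B ⇒ B+C   [B ::= B + C]
B+C ⇒ C+C   [B ::= C]
C+C ⇒ 5+C   [C ::= 5]
5+C ⇒ 5+5   [C ::= 5]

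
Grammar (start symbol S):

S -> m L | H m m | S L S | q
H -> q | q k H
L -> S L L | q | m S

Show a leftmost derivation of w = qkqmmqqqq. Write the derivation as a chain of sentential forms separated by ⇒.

S⇒SLS⇒SLSLS⇒HmmLSLS⇒qkHmmLSLS⇒qkqmmLSLS⇒qkqmmqSLS⇒qkqmmqqLS⇒qkqmmqqqS⇒qkqmmqqqq

S ⇒ SLS   [S -> S L S]
SLS ⇒ SLSLS   [S -> S L S]
SLSLS ⇒ HmmLSLS   [S -> H m m]
HmmLSLS ⇒ qkHmmLSLS   [H -> q k H]
qkHmmLSLS ⇒ qkqmmLSLS   [H -> q]
qkqmmLSLS ⇒ qkqmmqSLS   [L -> q]
qkqmmqSLS ⇒ qkqmmqqLS   [S -> q]
qkqmmqqLS ⇒ qkqmmqqqS   [L -> q]
qkqmmqqqS ⇒ qkqmmqqqq   [S -> q]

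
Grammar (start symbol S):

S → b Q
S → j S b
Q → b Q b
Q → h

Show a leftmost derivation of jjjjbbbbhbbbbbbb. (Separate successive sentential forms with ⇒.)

S⇒jSb⇒jjSbb⇒jjjSbbb⇒jjjjSbbbb⇒jjjjbQbbbb⇒jjjjbbQbbbbb⇒jjjjbbbQbbbbbb⇒jjjjbbbbQbbbbbbb⇒jjjjbbbbhbbbbbbb

S ⇒ jSb   [S → j S b]
jSb ⇒ jjSbb   [S → j S b]
jjSbb ⇒ jjjSbbb   [S → j S b]
jjjSbbb ⇒ jjjjSbbbb   [S → j S b]
jjjjSbbbb ⇒ jjjjbQbbbb   [S → b Q]
jjjjbQbbbb ⇒ jjjjbbQbbbbb   [Q → b Q b]
jjjjbbQbbbbb ⇒ jjjjbbbQbbbbbb   [Q → b Q b]
jjjjbbbQbbbbbb ⇒ jjjjbbbbQbbbbbbb   [Q → b Q b]
jjjjbbbbQbbbbbbb ⇒ jjjjbbbbhbbbbbbb   [Q → h]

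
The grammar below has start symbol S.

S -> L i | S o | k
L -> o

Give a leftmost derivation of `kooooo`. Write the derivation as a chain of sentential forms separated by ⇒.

S ⇒ So   [S -> S o]
So ⇒ Soo   [S -> S o]
Soo ⇒ Sooo   [S -> S o]
Sooo ⇒ Soooo   [S -> S o]
Soooo ⇒ Sooooo   [S -> S o]
Sooooo ⇒ kooooo   [S -> k]

S⇒So⇒Soo⇒Sooo⇒Soooo⇒Sooooo⇒kooooo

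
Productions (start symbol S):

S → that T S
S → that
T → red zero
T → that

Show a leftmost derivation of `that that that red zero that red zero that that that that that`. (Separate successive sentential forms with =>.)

S => that T S => that that S => that that that T S => that that that red zero S => that that that red zero that T S => that that that red zero that red zero S => that that that red zero that red zero that T S => that that that red zero that red zero that that S => that that that red zero that red zero that that that T S => that that that red zero that red zero that that that that S => that that that red zero that red zero that that that that that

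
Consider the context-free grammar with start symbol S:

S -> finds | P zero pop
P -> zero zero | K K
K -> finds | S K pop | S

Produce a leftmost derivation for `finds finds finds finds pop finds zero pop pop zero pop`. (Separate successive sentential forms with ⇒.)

S ⇒ P zero pop   [S -> P zero pop]
P zero pop ⇒ K K zero pop   [P -> K K]
K K zero pop ⇒ finds K zero pop   [K -> finds]
finds K zero pop ⇒ finds S K pop zero pop   [K -> S K pop]
finds S K pop zero pop ⇒ finds finds K pop zero pop   [S -> finds]
finds finds K pop zero pop ⇒ finds finds S pop zero pop   [K -> S]
finds finds S pop zero pop ⇒ finds finds P zero pop pop zero pop   [S -> P zero pop]
finds finds P zero pop pop zero pop ⇒ finds finds K K zero pop pop zero pop   [P -> K K]
finds finds K K zero pop pop zero pop ⇒ finds finds S K pop K zero pop pop zero pop   [K -> S K pop]
finds finds S K pop K zero pop pop zero pop ⇒ finds finds finds K pop K zero pop pop zero pop   [S -> finds]
finds finds finds K pop K zero pop pop zero pop ⇒ finds finds finds finds pop K zero pop pop zero pop   [K -> finds]
finds finds finds finds pop K zero pop pop zero pop ⇒ finds finds finds finds pop finds zero pop pop zero pop   [K -> finds]

S ⇒ P zero pop ⇒ K K zero pop ⇒ finds K zero pop ⇒ finds S K pop zero pop ⇒ finds finds K pop zero pop ⇒ finds finds S pop zero pop ⇒ finds finds P zero pop pop zero pop ⇒ finds finds K K zero pop pop zero pop ⇒ finds finds S K pop K zero pop pop zero pop ⇒ finds finds finds K pop K zero pop pop zero pop ⇒ finds finds finds finds pop K zero pop pop zero pop ⇒ finds finds finds finds pop finds zero pop pop zero pop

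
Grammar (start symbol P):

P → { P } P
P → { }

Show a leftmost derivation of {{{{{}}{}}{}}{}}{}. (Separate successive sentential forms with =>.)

P => {P}P => {{P}P}P => {{{P}P}P}P => {{{{P}P}P}P}P => {{{{{}}P}P}P}P => {{{{{}}{}}P}P}P => {{{{{}}{}}{}}P}P => {{{{{}}{}}{}}{}}P => {{{{{}}{}}{}}{}}{}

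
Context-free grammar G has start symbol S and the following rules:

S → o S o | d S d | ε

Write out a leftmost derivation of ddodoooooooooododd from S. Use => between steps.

S => dSd   [S → d S d]
dSd => ddSdd   [S → d S d]
ddSdd => ddoSodd   [S → o S o]
ddoSodd => ddodSdodd   [S → d S d]
ddodSdodd => ddodoSododd   [S → o S o]
ddodoSododd => ddodooSoododd   [S → o S o]
ddodooSoododd => ddodoooSooododd   [S → o S o]
ddodoooSooododd => ddodooooSoooododd   [S → o S o]
ddodooooSoooododd => ddodoooooSooooododd   [S → o S o]
ddodoooooSooooododd => ddodoooooooooododd   [S → ε]

S=>dSd=>ddSdd=>ddoSodd=>ddodSdodd=>ddodoSododd=>ddodooSoododd=>ddodoooSooododd=>ddodooooSoooododd=>ddodoooooSooooododd=>ddodoooooooooododd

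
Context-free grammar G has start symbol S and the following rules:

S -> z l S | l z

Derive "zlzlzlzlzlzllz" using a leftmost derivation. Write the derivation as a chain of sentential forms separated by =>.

S => zlS => zlzlS => zlzlzlS => zlzlzlzlS => zlzlzlzlzlS => zlzlzlzlzlzlS => zlzlzlzlzlzllz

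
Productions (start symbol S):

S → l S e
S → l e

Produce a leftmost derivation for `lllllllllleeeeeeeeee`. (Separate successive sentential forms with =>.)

S => lSe   [S → l S e]
lSe => llSee   [S → l S e]
llSee => lllSeee   [S → l S e]
lllSeee => llllSeeee   [S → l S e]
llllSeeee => lllllSeeeee   [S → l S e]
lllllSeeeee => llllllSeeeeee   [S → l S e]
llllllSeeeeee => lllllllSeeeeeee   [S → l S e]
lllllllSeeeeeee => llllllllSeeeeeeee   [S → l S e]
llllllllSeeeeeeee => lllllllllSeeeeeeeee   [S → l S e]
lllllllllSeeeeeeeee => lllllllllleeeeeeeeee   [S → l e]

S => lSe => llSee => lllSeee => llllSeeee => lllllSeeeee => llllllSeeeeee => lllllllSeeeeeee => llllllllSeeeeeeee => lllllllllSeeeeeeeee => lllllllllleeeeeeeeee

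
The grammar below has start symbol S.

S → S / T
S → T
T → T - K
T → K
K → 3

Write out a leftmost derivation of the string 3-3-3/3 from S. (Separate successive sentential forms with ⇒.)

S ⇒ S/T   [S → S / T]
S/T ⇒ T/T   [S → T]
T/T ⇒ T-K/T   [T → T - K]
T-K/T ⇒ T-K-K/T   [T → T - K]
T-K-K/T ⇒ K-K-K/T   [T → K]
K-K-K/T ⇒ 3-K-K/T   [K → 3]
3-K-K/T ⇒ 3-3-K/T   [K → 3]
3-3-K/T ⇒ 3-3-3/T   [K → 3]
3-3-3/T ⇒ 3-3-3/K   [T → K]
3-3-3/K ⇒ 3-3-3/3   [K → 3]

S⇒S/T⇒T/T⇒T-K/T⇒T-K-K/T⇒K-K-K/T⇒3-K-K/T⇒3-3-K/T⇒3-3-3/T⇒3-3-3/K⇒3-3-3/3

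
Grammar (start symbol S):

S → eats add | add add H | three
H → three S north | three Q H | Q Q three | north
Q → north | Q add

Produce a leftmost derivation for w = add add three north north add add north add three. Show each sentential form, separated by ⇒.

S ⇒ add add H ⇒ add add three Q H ⇒ add add three north H ⇒ add add three north Q Q three ⇒ add add three north Q add Q three ⇒ add add three north Q add add Q three ⇒ add add three north north add add Q three ⇒ add add three north north add add Q add three ⇒ add add three north north add add north add three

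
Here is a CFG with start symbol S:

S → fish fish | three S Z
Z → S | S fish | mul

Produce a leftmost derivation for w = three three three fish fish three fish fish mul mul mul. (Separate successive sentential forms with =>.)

S => three S Z => three three S Z Z => three three three S Z Z Z => three three three fish fish Z Z Z => three three three fish fish S Z Z => three three three fish fish three S Z Z Z => three three three fish fish three fish fish Z Z Z => three three three fish fish three fish fish mul Z Z => three three three fish fish three fish fish mul mul Z => three three three fish fish three fish fish mul mul mul

S => three S Z   [S → three S Z]
three S Z => three three S Z Z   [S → three S Z]
three three S Z Z => three three three S Z Z Z   [S → three S Z]
three three three S Z Z Z => three three three fish fish Z Z Z   [S → fish fish]
three three three fish fish Z Z Z => three three three fish fish S Z Z   [Z → S]
three three three fish fish S Z Z => three three three fish fish three S Z Z Z   [S → three S Z]
three three three fish fish three S Z Z Z => three three three fish fish three fish fish Z Z Z   [S → fish fish]
three three three fish fish three fish fish Z Z Z => three three three fish fish three fish fish mul Z Z   [Z → mul]
three three three fish fish three fish fish mul Z Z => three three three fish fish three fish fish mul mul Z   [Z → mul]
three three three fish fish three fish fish mul mul Z => three three three fish fish three fish fish mul mul mul   [Z → mul]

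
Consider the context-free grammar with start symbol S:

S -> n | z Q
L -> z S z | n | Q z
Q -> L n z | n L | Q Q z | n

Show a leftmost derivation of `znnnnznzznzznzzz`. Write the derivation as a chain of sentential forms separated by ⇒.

S ⇒ zQ   [S -> z Q]
zQ ⇒ zQQz   [Q -> Q Q z]
zQQz ⇒ znQz   [Q -> n]
znQz ⇒ znQQzz   [Q -> Q Q z]
znQQzz ⇒ znnQzz   [Q -> n]
znnQzz ⇒ znnLnzzz   [Q -> L n z]
znnLnzzz ⇒ znnQznzzz   [L -> Q z]
znnQznzzz ⇒ znnQQzznzzz   [Q -> Q Q z]
znnQQzznzzz ⇒ znnnLQzznzzz   [Q -> n L]
znnnLQzznzzz ⇒ znnnQzQzznzzz   [L -> Q z]
znnnQzQzznzzz ⇒ znnnnLzQzznzzz   [Q -> n L]
znnnnLzQzznzzz ⇒ znnnnzSzzQzznzzz   [L -> z S z]
znnnnzSzzQzznzzz ⇒ znnnnznzzQzznzzz   [S -> n]
znnnnznzzQzznzzz ⇒ znnnnznzznzznzzz   [Q -> n]

S⇒zQ⇒zQQz⇒znQz⇒znQQzz⇒znnQzz⇒znnLnzzz⇒znnQznzzz⇒znnQQzznzzz⇒znnnLQzznzzz⇒znnnQzQzznzzz⇒znnnnLzQzznzzz⇒znnnnzSzzQzznzzz⇒znnnnznzzQzznzzz⇒znnnnznzznzznzzz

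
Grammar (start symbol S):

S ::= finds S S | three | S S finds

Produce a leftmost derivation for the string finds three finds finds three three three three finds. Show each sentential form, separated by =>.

S => finds S S   [S ::= finds S S]
finds S S => finds three S   [S ::= three]
finds three S => finds three S S finds   [S ::= S S finds]
finds three S S finds => finds three finds S S S finds   [S ::= finds S S]
finds three finds S S S finds => finds three finds finds S S S S finds   [S ::= finds S S]
finds three finds finds S S S S finds => finds three finds finds three S S S finds   [S ::= three]
finds three finds finds three S S S finds => finds three finds finds three three S S finds   [S ::= three]
finds three finds finds three three S S finds => finds three finds finds three three three S finds   [S ::= three]
finds three finds finds three three three S finds => finds three finds finds three three three three finds   [S ::= three]

S => finds S S => finds three S => finds three S S finds => finds three finds S S S finds => finds three finds finds S S S S finds => finds three finds finds three S S S finds => finds three finds finds three three S S finds => finds three finds finds three three three S finds => finds three finds finds three three three three finds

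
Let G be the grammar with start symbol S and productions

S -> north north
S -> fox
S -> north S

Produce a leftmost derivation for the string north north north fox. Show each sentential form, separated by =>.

S => north S   [S -> north S]
north S => north north S   [S -> north S]
north north S => north north north S   [S -> north S]
north north north S => north north north fox   [S -> fox]

S => north S => north north S => north north north S => north north north fox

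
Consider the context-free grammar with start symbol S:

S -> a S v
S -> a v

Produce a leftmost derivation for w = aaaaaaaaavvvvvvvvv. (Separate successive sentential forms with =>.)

S=>aSv=>aaSvv=>aaaSvvv=>aaaaSvvvv=>aaaaaSvvvvv=>aaaaaaSvvvvvv=>aaaaaaaSvvvvvvv=>aaaaaaaaSvvvvvvvv=>aaaaaaaaavvvvvvvvv

S => aSv   [S -> a S v]
aSv => aaSvv   [S -> a S v]
aaSvv => aaaSvvv   [S -> a S v]
aaaSvvv => aaaaSvvvv   [S -> a S v]
aaaaSvvvv => aaaaaSvvvvv   [S -> a S v]
aaaaaSvvvvv => aaaaaaSvvvvvv   [S -> a S v]
aaaaaaSvvvvvv => aaaaaaaSvvvvvvv   [S -> a S v]
aaaaaaaSvvvvvvv => aaaaaaaaSvvvvvvvv   [S -> a S v]
aaaaaaaaSvvvvvvvv => aaaaaaaaavvvvvvvvv   [S -> a v]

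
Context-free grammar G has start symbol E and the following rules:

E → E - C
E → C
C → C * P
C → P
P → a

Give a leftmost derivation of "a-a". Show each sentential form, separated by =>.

E => E-C   [E → E - C]
E-C => C-C   [E → C]
C-C => P-C   [C → P]
P-C => a-C   [P → a]
a-C => a-P   [C → P]
a-P => a-a   [P → a]

E=>E-C=>C-C=>P-C=>a-C=>a-P=>a-a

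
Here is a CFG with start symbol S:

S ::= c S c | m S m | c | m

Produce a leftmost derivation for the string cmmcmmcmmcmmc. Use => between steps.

S => cSc   [S ::= c S c]
cSc => cmSmc   [S ::= m S m]
cmSmc => cmmSmmc   [S ::= m S m]
cmmSmmc => cmmcScmmc   [S ::= c S c]
cmmcScmmc => cmmcmSmcmmc   [S ::= m S m]
cmmcmSmcmmc => cmmcmmSmmcmmc   [S ::= m S m]
cmmcmmSmmcmmc => cmmcmmcmmcmmc   [S ::= c]

S => cSc => cmSmc => cmmSmmc => cmmcScmmc => cmmcmSmcmmc => cmmcmmSmmcmmc => cmmcmmcmmcmmc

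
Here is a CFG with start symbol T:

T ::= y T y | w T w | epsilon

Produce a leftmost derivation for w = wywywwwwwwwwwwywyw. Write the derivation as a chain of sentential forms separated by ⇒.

T⇒wTw⇒wyTyw⇒wywTwyw⇒wywyTywyw⇒wywywTwywyw⇒wywywwTwwywyw⇒wywywwwTwwwywyw⇒wywywwwwTwwwwywyw⇒wywywwwwwTwwwwwywyw⇒wywywwwwwwwwwwywyw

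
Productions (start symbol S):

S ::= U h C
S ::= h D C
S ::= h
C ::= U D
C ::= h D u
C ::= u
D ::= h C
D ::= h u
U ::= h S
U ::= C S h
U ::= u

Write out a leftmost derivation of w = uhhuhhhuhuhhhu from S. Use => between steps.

S => UhC => uhC => uhUD => uhCShD => uhUDShD => uhhSDShD => uhhUhCDShD => uhhCShhCDShD => uhhuShhCDShD => uhhuhhhCDShD => uhhuhhhuDShD => uhhuhhhuhuShD => uhhuhhhuhuhhD => uhhuhhhuhuhhhu

S => UhC   [S ::= U h C]
UhC => uhC   [U ::= u]
uhC => uhUD   [C ::= U D]
uhUD => uhCShD   [U ::= C S h]
uhCShD => uhUDShD   [C ::= U D]
uhUDShD => uhhSDShD   [U ::= h S]
uhhSDShD => uhhUhCDShD   [S ::= U h C]
uhhUhCDShD => uhhCShhCDShD   [U ::= C S h]
uhhCShhCDShD => uhhuShhCDShD   [C ::= u]
uhhuShhCDShD => uhhuhhhCDShD   [S ::= h]
uhhuhhhCDShD => uhhuhhhuDShD   [C ::= u]
uhhuhhhuDShD => uhhuhhhuhuShD   [D ::= h u]
uhhuhhhuhuShD => uhhuhhhuhuhhD   [S ::= h]
uhhuhhhuhuhhD => uhhuhhhuhuhhhu   [D ::= h u]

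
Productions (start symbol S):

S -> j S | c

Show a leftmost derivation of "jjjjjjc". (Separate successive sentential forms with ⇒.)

S ⇒ jS ⇒ jjS ⇒ jjjS ⇒ jjjjS ⇒ jjjjjS ⇒ jjjjjjS ⇒ jjjjjjc

S ⇒ jS   [S -> j S]
jS ⇒ jjS   [S -> j S]
jjS ⇒ jjjS   [S -> j S]
jjjS ⇒ jjjjS   [S -> j S]
jjjjS ⇒ jjjjjS   [S -> j S]
jjjjjS ⇒ jjjjjjS   [S -> j S]
jjjjjjS ⇒ jjjjjjc   [S -> c]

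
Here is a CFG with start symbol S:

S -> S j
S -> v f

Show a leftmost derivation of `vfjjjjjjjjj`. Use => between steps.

S => Sj => Sjj => Sjjj => Sjjjj => Sjjjjj => Sjjjjjj => Sjjjjjjj => Sjjjjjjjj => Sjjjjjjjjj => vfjjjjjjjjj

S => Sj   [S -> S j]
Sj => Sjj   [S -> S j]
Sjj => Sjjj   [S -> S j]
Sjjj => Sjjjj   [S -> S j]
Sjjjj => Sjjjjj   [S -> S j]
Sjjjjj => Sjjjjjj   [S -> S j]
Sjjjjjj => Sjjjjjjj   [S -> S j]
Sjjjjjjj => Sjjjjjjjj   [S -> S j]
Sjjjjjjjj => Sjjjjjjjjj   [S -> S j]
Sjjjjjjjjj => vfjjjjjjjjj   [S -> v f]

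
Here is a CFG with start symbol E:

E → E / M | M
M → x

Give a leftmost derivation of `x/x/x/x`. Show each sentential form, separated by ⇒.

E⇒E/M⇒E/M/M⇒E/M/M/M⇒M/M/M/M⇒x/M/M/M⇒x/x/M/M⇒x/x/x/M⇒x/x/x/x

E ⇒ E/M   [E → E / M]
E/M ⇒ E/M/M   [E → E / M]
E/M/M ⇒ E/M/M/M   [E → E / M]
E/M/M/M ⇒ M/M/M/M   [E → M]
M/M/M/M ⇒ x/M/M/M   [M → x]
x/M/M/M ⇒ x/x/M/M   [M → x]
x/x/M/M ⇒ x/x/x/M   [M → x]
x/x/x/M ⇒ x/x/x/x   [M → x]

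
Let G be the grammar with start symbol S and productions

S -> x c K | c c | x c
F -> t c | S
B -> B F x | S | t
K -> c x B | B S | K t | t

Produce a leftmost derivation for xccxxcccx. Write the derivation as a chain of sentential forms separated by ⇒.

S ⇒ xcK   [S -> x c K]
xcK ⇒ xccxB   [K -> c x B]
xccxB ⇒ xccxBFx   [B -> B F x]
xccxBFx ⇒ xccxSFx   [B -> S]
xccxSFx ⇒ xccxxcFx   [S -> x c]
xccxxcFx ⇒ xccxxcSx   [F -> S]
xccxxcSx ⇒ xccxxcccx   [S -> c c]

S⇒xcK⇒xccxB⇒xccxBFx⇒xccxSFx⇒xccxxcFx⇒xccxxcSx⇒xccxxcccx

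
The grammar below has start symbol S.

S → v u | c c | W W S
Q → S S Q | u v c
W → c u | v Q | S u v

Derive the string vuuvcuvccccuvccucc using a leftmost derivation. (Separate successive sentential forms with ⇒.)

S⇒WWS⇒SuvWS⇒vuuvWS⇒vuuvcuS⇒vuuvcuWWS⇒vuuvcuvQWS⇒vuuvcuvSSQWS⇒vuuvcuvccSQWS⇒vuuvcuvccccQWS⇒vuuvcuvccccuvcWS⇒vuuvcuvccccuvccuS⇒vuuvcuvccccuvccucc

S ⇒ WWS   [S → W W S]
WWS ⇒ SuvWS   [W → S u v]
SuvWS ⇒ vuuvWS   [S → v u]
vuuvWS ⇒ vuuvcuS   [W → c u]
vuuvcuS ⇒ vuuvcuWWS   [S → W W S]
vuuvcuWWS ⇒ vuuvcuvQWS   [W → v Q]
vuuvcuvQWS ⇒ vuuvcuvSSQWS   [Q → S S Q]
vuuvcuvSSQWS ⇒ vuuvcuvccSQWS   [S → c c]
vuuvcuvccSQWS ⇒ vuuvcuvccccQWS   [S → c c]
vuuvcuvccccQWS ⇒ vuuvcuvccccuvcWS   [Q → u v c]
vuuvcuvccccuvcWS ⇒ vuuvcuvccccuvccuS   [W → c u]
vuuvcuvccccuvccuS ⇒ vuuvcuvccccuvccucc   [S → c c]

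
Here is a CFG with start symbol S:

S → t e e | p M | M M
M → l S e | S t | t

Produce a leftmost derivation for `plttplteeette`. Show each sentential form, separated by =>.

S=>pM=>plSe=>plMMe=>pltMe=>pltSte=>pltMMte=>plttMte=>plttStte=>plttpMtte=>plttplSette=>plttplteeette

S => pM   [S → p M]
pM => plSe   [M → l S e]
plSe => plMMe   [S → M M]
plMMe => pltMe   [M → t]
pltMe => pltSte   [M → S t]
pltSte => pltMMte   [S → M M]
pltMMte => plttMte   [M → t]
plttMte => plttStte   [M → S t]
plttStte => plttpMtte   [S → p M]
plttpMtte => plttplSette   [M → l S e]
plttplSette => plttplteeette   [S → t e e]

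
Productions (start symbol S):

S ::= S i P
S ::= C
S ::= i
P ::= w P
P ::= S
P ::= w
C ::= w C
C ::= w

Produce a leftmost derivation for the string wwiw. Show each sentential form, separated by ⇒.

S ⇒ SiP ⇒ CiP ⇒ wCiP ⇒ wwiP ⇒ wwiw

S ⇒ SiP   [S ::= S i P]
SiP ⇒ CiP   [S ::= C]
CiP ⇒ wCiP   [C ::= w C]
wCiP ⇒ wwiP   [C ::= w]
wwiP ⇒ wwiw   [P ::= w]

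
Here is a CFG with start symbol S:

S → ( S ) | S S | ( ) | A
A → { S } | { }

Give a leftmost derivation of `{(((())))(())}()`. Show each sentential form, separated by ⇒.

S ⇒ SS ⇒ AS ⇒ {S}S ⇒ {SS}S ⇒ {(S)S}S ⇒ {((S))S}S ⇒ {(((S)))S}S ⇒ {(((())))S}S ⇒ {(((())))(S)}S ⇒ {(((())))(())}S ⇒ {(((())))(())}()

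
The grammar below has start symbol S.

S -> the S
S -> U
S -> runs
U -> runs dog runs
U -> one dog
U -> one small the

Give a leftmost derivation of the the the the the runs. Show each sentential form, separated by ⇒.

S ⇒ the S ⇒ the the S ⇒ the the the S ⇒ the the the the S ⇒ the the the the the S ⇒ the the the the the runs

S ⇒ the S   [S -> the S]
the S ⇒ the the S   [S -> the S]
the the S ⇒ the the the S   [S -> the S]
the the the S ⇒ the the the the S   [S -> the S]
the the the the S ⇒ the the the the the S   [S -> the S]
the the the the the S ⇒ the the the the the runs   [S -> runs]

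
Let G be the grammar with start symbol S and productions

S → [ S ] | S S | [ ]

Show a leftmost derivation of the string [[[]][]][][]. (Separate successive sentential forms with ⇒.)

S ⇒ SS ⇒ SSS ⇒ [S]SS ⇒ [SS]SS ⇒ [[S]S]SS ⇒ [[[]]S]SS ⇒ [[[]][]]SS ⇒ [[[]][]][]S ⇒ [[[]][]][][]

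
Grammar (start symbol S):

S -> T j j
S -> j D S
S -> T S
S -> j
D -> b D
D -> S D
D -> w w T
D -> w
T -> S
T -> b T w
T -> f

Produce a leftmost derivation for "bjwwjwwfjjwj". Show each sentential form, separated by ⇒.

S ⇒ TS   [S -> T S]
TS ⇒ bTwS   [T -> b T w]
bTwS ⇒ bSwS   [T -> S]
bSwS ⇒ bjDSwS   [S -> j D S]
bjDSwS ⇒ bjwwTSwS   [D -> w w T]
bjwwTSwS ⇒ bjwwSSwS   [T -> S]
bjwwSSwS ⇒ bjwwjDSSwS   [S -> j D S]
bjwwjDSSwS ⇒ bjwwjwwTSSwS   [D -> w w T]
bjwwjwwTSSwS ⇒ bjwwjwwfSSwS   [T -> f]
bjwwjwwfSSwS ⇒ bjwwjwwfjSwS   [S -> j]
bjwwjwwfjSwS ⇒ bjwwjwwfjjwS   [S -> j]
bjwwjwwfjjwS ⇒ bjwwjwwfjjwj   [S -> j]

S⇒TS⇒bTwS⇒bSwS⇒bjDSwS⇒bjwwTSwS⇒bjwwSSwS⇒bjwwjDSSwS⇒bjwwjwwTSSwS⇒bjwwjwwfSSwS⇒bjwwjwwfjSwS⇒bjwwjwwfjjwS⇒bjwwjwwfjjwj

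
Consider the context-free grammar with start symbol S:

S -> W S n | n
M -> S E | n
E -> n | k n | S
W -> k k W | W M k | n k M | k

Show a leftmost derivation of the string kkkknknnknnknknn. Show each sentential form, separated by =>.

S=>WSn=>kkWSn=>kkkkWSn=>kkkkWMkSn=>kkkknkMMkSn=>kkkknkSEMkSn=>kkkknknEMkSn=>kkkknknnMkSn=>kkkknknnSEkSn=>kkkknknnWSnEkSn=>kkkknknnkSnEkSn=>kkkknknnknnEkSn=>kkkknknnknnknkSn=>kkkknknnknnknknn

S => WSn   [S -> W S n]
WSn => kkWSn   [W -> k k W]
kkWSn => kkkkWSn   [W -> k k W]
kkkkWSn => kkkkWMkSn   [W -> W M k]
kkkkWMkSn => kkkknkMMkSn   [W -> n k M]
kkkknkMMkSn => kkkknkSEMkSn   [M -> S E]
kkkknkSEMkSn => kkkknknEMkSn   [S -> n]
kkkknknEMkSn => kkkknknnMkSn   [E -> n]
kkkknknnMkSn => kkkknknnSEkSn   [M -> S E]
kkkknknnSEkSn => kkkknknnWSnEkSn   [S -> W S n]
kkkknknnWSnEkSn => kkkknknnkSnEkSn   [W -> k]
kkkknknnkSnEkSn => kkkknknnknnEkSn   [S -> n]
kkkknknnknnEkSn => kkkknknnknnknkSn   [E -> k n]
kkkknknnknnknkSn => kkkknknnknnknknn   [S -> n]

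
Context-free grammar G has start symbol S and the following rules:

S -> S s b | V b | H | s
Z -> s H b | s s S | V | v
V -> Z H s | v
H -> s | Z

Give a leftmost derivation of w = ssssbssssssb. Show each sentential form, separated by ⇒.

S ⇒ Vb ⇒ ZHsb ⇒ VHsb ⇒ ZHsHsb ⇒ ssSHsHsb ⇒ ssSsbHsHsb ⇒ ssssbHsHsb ⇒ ssssbZsHsb ⇒ ssssbssSsHsb ⇒ ssssbssHsHsb ⇒ ssssbssssHsb ⇒ ssssbssssssb

S ⇒ Vb   [S -> V b]
Vb ⇒ ZHsb   [V -> Z H s]
ZHsb ⇒ VHsb   [Z -> V]
VHsb ⇒ ZHsHsb   [V -> Z H s]
ZHsHsb ⇒ ssSHsHsb   [Z -> s s S]
ssSHsHsb ⇒ ssSsbHsHsb   [S -> S s b]
ssSsbHsHsb ⇒ ssssbHsHsb   [S -> s]
ssssbHsHsb ⇒ ssssbZsHsb   [H -> Z]
ssssbZsHsb ⇒ ssssbssSsHsb   [Z -> s s S]
ssssbssSsHsb ⇒ ssssbssHsHsb   [S -> H]
ssssbssHsHsb ⇒ ssssbssssHsb   [H -> s]
ssssbssssHsb ⇒ ssssbssssssb   [H -> s]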